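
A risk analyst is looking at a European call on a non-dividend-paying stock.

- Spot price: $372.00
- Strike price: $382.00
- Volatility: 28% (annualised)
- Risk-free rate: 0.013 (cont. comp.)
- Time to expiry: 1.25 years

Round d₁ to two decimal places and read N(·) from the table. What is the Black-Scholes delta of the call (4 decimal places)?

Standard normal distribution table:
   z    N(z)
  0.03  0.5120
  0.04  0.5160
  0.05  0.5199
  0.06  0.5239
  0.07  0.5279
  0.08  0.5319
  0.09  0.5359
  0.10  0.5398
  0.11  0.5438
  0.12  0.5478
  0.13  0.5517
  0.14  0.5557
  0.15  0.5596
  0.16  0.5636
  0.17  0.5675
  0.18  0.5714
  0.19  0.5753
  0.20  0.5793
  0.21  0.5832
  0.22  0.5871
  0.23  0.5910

σ√T = 0.28·√1.25 = 0.3130
d₁ = [ln(372/382) + (0.013 + 0.28²/2)·1.25] / 0.3130 = [-0.0265 + 0.0653] / 0.3130 = 0.1237 ⇒ 0.12
N(d₁) = N(0.12) = 0.5478
Δ_call = N(d₁) = 0.5478

0.5478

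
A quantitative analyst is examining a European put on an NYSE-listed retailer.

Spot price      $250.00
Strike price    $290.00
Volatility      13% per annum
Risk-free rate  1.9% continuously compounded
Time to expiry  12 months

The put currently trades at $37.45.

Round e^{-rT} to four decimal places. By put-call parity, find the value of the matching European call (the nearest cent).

$2.90

e^(−rT) = e^(−0.019·1) = 0.9812
Put-call parity: C − P = S − K·e^(−rT) = 250 − 290·0.9812 = 250 − 284.5480 = -34.5480
C = P + (C − P) = 37.45 + (-34.5480) = 2.9020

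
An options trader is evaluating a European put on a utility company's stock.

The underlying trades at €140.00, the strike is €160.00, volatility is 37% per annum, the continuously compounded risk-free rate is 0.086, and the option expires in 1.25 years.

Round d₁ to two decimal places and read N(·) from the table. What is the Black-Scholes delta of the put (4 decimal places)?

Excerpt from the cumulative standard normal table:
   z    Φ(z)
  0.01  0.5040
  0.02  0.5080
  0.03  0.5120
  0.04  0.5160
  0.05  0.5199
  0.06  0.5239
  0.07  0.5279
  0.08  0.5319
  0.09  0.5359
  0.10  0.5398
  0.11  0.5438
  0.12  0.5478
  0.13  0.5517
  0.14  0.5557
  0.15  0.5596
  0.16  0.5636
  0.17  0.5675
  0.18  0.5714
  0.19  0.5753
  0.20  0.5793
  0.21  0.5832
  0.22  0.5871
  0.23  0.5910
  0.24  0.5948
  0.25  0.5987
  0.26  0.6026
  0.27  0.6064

σ√T = 0.37 × 1.1180 = 0.4137
d₁ = [ln(140/160) + (0.086 + ½·0.37²)·1.25] / (σ√T) = (-0.1335 + 0.1931) / 0.4137 = 0.1439 which rounds to 0.14
N(d₁) = N(0.14) = 0.5557
Δ_put = N(d₁) − 1 = 0.5557 − 1 = -0.4443

-0.4443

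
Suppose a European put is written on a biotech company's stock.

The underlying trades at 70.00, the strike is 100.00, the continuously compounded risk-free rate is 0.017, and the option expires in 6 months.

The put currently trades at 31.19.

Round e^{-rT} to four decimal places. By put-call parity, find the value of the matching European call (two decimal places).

2.04

e^(−rT) = e^(−0.017·0.5) = 0.9915
Put-call parity: C − P = S − K·e^(−rT) = 70 − 100·0.9915 = 70 − 99.1500 = -29.1500
C = P + (C − P) = 31.19 + (-29.1500) = 2.0400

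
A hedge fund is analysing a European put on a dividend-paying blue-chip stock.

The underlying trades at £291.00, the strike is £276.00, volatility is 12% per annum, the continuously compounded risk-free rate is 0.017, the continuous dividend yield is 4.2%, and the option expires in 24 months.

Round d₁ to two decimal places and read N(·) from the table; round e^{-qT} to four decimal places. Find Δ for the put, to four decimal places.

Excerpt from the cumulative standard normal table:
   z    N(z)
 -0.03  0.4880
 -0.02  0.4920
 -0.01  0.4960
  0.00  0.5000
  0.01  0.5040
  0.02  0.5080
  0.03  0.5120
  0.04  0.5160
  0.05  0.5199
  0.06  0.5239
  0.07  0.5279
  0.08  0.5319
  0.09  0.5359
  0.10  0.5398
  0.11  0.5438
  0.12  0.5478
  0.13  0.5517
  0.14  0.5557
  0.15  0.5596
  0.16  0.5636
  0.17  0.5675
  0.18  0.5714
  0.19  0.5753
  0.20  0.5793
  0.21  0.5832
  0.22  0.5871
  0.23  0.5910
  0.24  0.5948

σ√T = 0.12·√2 = 0.1697
d₁ = [ln(291/276) + (0.017 − 0.042 + ½·0.12²)·2] / (σ√T) = (0.0529 − 0.0356) / 0.1697 = 0.1021 which rounds to 0.10
N(d₁) = N(0.10) = 0.5398
Δ_put = exp(−qT)·(N(d₁) − 1) = 0.9194·(0.5398 − 1) = -0.4231

-0.4231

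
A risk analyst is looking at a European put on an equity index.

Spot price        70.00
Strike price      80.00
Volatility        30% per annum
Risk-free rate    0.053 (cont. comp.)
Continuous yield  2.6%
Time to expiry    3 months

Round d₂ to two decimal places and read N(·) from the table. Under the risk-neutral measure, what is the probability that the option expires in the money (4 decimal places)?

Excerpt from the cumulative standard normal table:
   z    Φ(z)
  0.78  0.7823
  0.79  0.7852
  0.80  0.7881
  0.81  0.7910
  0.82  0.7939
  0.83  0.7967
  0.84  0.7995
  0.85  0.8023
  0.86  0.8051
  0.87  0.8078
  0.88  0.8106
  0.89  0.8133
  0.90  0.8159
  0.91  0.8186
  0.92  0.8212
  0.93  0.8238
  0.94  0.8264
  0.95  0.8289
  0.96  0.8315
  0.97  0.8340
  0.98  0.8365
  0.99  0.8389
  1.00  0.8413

T = 0.25;  σ√T = 0.1500
ln(S/K) + (r − q + σ²/2)T = ln(70/80) + (0.053 − 0.026 + 0.3²/2)·0.25 = -0.1335 + 0.0180 = -0.1155
d₁ = -0.1155 / 0.1500 = -0.7702 which rounds to -0.77
d₂ = d₁ − σ√T = -0.7702 − 0.1500 = -0.9202 which rounds to -0.92
Pr(exercise) under Q = N(−d₂) = N(0.92) = 0.8212

0.8212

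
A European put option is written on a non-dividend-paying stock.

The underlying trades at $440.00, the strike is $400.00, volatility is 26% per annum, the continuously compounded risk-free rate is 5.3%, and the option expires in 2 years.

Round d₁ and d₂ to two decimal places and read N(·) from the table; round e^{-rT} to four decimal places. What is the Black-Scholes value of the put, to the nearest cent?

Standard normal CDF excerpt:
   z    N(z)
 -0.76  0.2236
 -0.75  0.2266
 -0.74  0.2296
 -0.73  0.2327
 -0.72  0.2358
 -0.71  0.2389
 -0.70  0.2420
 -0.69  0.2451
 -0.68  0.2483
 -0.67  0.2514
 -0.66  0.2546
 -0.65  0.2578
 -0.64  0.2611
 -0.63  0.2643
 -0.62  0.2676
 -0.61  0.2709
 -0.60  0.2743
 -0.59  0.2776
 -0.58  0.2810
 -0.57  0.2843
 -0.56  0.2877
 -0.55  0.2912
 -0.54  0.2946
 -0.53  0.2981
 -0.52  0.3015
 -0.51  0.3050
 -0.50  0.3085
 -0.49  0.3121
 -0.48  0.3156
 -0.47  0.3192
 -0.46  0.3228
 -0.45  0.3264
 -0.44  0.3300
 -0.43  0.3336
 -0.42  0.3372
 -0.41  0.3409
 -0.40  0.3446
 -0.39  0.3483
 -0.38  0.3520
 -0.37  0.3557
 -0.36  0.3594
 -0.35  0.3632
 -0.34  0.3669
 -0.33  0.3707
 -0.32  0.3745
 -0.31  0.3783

$26.91

T = 2;  σ√T = 0.3677
d₁ = [ln(440/400) + (0.053 + 0.26²/2)·2] / 0.3677 = [0.0953 + 0.1736] / 0.3677 = 0.7313 which rounds to 0.73
d₂ = d₁ − σ√T = 0.7313 − 0.3677 = 0.3636 which rounds to 0.36
e^(−rT) = e^(−0.053·2) = 0.8994
N(−d₂) = N(-0.36) = 0.3594;  N(−d₁) = N(-0.73) = 0.2327
P = 400·0.8994·0.3594 − 440·0.2327 = 129.2977 − 102.3880 = 26.9097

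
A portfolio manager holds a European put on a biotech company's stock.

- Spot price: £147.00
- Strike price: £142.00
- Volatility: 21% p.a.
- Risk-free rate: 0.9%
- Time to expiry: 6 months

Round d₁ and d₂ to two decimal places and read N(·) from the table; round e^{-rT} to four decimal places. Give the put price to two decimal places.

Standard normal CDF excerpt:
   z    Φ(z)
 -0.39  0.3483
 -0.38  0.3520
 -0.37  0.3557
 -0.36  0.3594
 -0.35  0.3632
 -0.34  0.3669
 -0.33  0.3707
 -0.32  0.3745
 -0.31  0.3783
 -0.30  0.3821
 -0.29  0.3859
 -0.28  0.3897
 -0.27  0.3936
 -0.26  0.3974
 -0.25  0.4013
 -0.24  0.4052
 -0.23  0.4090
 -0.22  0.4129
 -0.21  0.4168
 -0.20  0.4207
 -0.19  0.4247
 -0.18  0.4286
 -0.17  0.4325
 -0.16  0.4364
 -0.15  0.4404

σ√T = 0.21 × 0.7071 = 0.1485
d₁ = [ln(147/142) + (0.009 + 0.21²/2)·0.5] / 0.1485 = [0.0346 + 0.0155] / 0.1485 = 0.3376 → 0.34
d₂ = d₁ − σ√T = 0.3376 − 0.1485 = 0.1891 → 0.19
e^(−rT) = e^(−0.009·0.5) = 0.9955
N(−d₂) = N(-0.19) = 0.4247;  N(−d₁) = N(-0.34) = 0.3669
P = 142·0.9955·0.4247 − 147·0.3669 = 60.0360 − 53.9343 = 6.1017

£6.10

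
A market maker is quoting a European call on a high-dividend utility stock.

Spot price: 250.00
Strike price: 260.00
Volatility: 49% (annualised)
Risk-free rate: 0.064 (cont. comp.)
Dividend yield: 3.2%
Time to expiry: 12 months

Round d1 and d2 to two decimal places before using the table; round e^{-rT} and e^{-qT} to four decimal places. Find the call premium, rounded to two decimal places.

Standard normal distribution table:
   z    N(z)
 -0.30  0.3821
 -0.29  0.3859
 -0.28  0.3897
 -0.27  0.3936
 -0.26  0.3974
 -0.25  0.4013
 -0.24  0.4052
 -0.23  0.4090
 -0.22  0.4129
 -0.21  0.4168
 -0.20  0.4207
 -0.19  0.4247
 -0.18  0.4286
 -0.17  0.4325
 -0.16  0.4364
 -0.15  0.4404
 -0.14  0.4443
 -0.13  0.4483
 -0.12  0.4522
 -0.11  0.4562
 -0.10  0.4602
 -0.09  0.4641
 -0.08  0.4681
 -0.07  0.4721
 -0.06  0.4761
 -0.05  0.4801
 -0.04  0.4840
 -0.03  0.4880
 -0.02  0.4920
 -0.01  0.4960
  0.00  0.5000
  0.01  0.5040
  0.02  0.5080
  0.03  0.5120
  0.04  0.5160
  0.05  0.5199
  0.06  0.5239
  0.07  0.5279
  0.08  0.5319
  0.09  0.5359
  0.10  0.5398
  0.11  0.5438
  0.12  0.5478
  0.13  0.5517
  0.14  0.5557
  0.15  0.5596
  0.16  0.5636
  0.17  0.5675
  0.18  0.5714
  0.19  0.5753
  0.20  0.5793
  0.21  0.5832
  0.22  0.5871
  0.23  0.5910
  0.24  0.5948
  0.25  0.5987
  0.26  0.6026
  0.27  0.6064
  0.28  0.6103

σ√T = 0.49·√1 = 0.4900
d₁ = [ln(250/260) + (0.064 − 0.032 + 0.49²/2)·1] / 0.4900 = [-0.0392 + 0.1520] / 0.4900 = 0.2303 which rounds to 0.23
d₂ = d₁ − σ√T = 0.2303 − 0.4900 = -0.2597 which rounds to -0.26
exp(−qT) = exp(−0.032·1) = 0.9685;  exp(−rT) = exp(−0.064·1) = 0.9380
C = 250·0.9685·N(0.23) − 260·0.9380·N(-0.26) = 250·0.9685·0.5910 − 260·0.9380·0.3974 = 143.0959 − 96.9179 = 46.1780

46.18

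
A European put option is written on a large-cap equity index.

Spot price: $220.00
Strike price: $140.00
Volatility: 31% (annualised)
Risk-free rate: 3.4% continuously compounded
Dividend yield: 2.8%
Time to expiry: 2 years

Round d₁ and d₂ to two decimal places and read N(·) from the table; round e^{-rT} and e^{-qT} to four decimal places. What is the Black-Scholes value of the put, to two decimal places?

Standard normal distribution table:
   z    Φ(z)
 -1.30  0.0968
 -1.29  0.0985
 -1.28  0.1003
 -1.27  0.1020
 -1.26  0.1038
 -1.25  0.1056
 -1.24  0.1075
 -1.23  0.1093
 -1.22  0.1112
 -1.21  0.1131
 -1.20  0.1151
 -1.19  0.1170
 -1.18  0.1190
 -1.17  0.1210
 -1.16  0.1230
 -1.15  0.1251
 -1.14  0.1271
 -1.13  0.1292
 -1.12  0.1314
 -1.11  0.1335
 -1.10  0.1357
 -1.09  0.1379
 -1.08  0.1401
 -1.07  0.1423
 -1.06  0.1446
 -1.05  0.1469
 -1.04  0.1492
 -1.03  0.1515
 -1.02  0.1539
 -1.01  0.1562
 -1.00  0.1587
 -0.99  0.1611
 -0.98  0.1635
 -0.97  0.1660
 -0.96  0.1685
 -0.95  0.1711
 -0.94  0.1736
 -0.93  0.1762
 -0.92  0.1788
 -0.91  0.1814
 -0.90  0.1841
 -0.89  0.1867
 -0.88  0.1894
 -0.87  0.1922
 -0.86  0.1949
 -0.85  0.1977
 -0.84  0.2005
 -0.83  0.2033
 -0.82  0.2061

σ√T = 0.31 × 1.4142 = 0.4384
ln(S/K) + (r − q + σ²/2)T = ln(220/140) + (0.034 − 0.028 + 0.31²/2)·2 = 0.4520 + 0.1081 = 0.5601
d₁ = 0.5601 / 0.4384 = 1.2775 ≈ 1.28
d₂ = d₁ − σ√T = 1.2775 − 0.4384 = 0.8391 ≈ 0.84
exp(−qT) = exp(−0.028·2) = 0.9455;  exp(−rT) = exp(−0.034·2) = 0.9343
P = 140·0.9343·N(-0.84) − 220·0.9455·N(-1.28) = 140·0.9343·0.2005 − 220·0.9455·0.1003 = 26.2258 − 20.8634 = 5.3624

$5.36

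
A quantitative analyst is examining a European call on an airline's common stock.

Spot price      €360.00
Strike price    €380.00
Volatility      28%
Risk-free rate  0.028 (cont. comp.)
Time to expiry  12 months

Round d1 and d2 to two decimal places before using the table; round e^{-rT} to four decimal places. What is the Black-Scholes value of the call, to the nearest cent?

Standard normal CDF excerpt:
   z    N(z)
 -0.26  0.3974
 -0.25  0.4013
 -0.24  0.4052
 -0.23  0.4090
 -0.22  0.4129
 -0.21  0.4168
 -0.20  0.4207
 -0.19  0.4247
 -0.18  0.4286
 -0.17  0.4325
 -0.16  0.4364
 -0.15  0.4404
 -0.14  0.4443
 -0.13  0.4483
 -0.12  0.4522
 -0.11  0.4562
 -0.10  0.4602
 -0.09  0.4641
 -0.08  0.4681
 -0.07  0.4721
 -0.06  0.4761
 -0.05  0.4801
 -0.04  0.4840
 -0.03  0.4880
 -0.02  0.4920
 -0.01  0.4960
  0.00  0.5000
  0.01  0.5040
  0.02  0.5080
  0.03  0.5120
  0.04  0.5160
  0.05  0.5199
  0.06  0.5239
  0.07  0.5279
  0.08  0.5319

€36.03

σ√T = 0.28 × 1.0000 = 0.2800
d₁ = [ln(360/380) + (0.028 + ½·0.28²)·1] / (σ√T) = (-0.0541 + 0.0672) / 0.2800 = 0.0469 ≈ 0.05
d₂ = 0.0469 − 0.2800 = -0.2331 ≈ -0.23
e^(−rT) = e^(−0.028·1) = 0.9724
C = 360·N(0.05) − 380·0.9724·N(-0.23) = 360·0.5199 − 380·0.9724·0.4090 = 187.1640 − 151.1304 = 36.0336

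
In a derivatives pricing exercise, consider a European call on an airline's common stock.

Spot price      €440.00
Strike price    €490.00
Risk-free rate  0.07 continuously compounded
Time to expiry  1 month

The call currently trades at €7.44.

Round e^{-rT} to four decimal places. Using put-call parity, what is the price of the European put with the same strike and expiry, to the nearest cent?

€54.60

exp(−rT) = exp(−0.07·0.08333) = 0.9942
Put-call parity: C − P = S − K·e^(−rT) = 440 − 490·0.9942 = 440 − 487.1580 = -47.1580
P = C − (C − P) = 7.44 − (-47.1580) = 54.5980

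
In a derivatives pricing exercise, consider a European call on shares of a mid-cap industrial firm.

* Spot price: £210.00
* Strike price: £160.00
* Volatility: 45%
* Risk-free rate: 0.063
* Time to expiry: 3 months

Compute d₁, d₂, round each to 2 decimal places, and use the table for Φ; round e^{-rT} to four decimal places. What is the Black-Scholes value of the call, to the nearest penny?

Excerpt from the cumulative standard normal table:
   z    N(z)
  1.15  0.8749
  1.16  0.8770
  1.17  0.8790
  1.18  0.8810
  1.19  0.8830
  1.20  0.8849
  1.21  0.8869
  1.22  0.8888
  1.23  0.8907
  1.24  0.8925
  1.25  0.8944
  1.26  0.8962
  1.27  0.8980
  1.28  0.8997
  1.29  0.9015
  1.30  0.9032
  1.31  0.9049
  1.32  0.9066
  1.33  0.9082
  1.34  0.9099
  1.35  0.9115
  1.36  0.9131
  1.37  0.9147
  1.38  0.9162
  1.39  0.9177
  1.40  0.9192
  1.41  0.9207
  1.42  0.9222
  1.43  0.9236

£54.27

T = 0.25;  σ√T = 0.2250
d₁ = [ln(210/160) + (0.063 + 0.45²/2)·0.25] / 0.2250 = [0.2719 + 0.0411] / 0.2250 = 1.3911 which rounds to 1.39
d₂ = d₁ − σ√T = 1.3911 − 0.2250 = 1.1661 which rounds to 1.17
exp(−rT) = exp(−0.063·0.25) = 0.9844
N(d₁) = N(1.39) = 0.9177;  N(d₂) = N(1.17) = 0.8790
C = 210·0.9177 − 160·0.9844·0.8790 = 192.7170 − 138.4460 = 54.2710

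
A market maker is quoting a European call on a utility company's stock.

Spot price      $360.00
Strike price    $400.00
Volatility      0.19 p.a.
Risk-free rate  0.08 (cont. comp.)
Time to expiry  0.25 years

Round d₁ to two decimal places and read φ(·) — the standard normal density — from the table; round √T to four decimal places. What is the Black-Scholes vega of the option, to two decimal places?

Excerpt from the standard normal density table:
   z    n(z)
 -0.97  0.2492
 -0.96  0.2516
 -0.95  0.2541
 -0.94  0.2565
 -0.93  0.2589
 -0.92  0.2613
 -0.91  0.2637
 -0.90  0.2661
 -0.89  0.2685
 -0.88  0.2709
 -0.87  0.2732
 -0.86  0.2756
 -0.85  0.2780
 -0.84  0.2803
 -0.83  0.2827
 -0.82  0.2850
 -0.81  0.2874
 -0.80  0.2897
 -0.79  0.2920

50.04

σ√T = 0.19·√0.25 = 0.0950
d₁ = [ln(360/400) + (0.08 + 0.19²/2)·0.25] / 0.0950 = [-0.1054 + 0.0245] / 0.0950 = -0.8510 ≈ -0.85
√T = √0.25 = 0.5000
φ(d₁) = φ(-0.85) = 0.2780
vega = S·φ(d₁)·√T = 360·0.2780·0.5000 = 50.0400
(Call and put vega coincide under Black-Scholes.)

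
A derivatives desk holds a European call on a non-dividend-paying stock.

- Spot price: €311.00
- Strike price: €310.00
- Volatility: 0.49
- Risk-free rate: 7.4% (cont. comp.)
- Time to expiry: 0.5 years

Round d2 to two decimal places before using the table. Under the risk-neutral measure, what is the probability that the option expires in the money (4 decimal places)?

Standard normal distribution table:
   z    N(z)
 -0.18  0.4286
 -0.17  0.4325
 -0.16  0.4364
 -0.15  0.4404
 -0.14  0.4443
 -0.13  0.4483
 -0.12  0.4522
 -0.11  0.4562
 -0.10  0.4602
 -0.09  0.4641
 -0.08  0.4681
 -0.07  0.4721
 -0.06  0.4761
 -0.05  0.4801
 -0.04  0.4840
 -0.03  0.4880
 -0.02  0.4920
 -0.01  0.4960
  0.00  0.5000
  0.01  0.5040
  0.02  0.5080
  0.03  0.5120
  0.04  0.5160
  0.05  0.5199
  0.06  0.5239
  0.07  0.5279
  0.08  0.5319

σ√T = 0.49·√0.5 = 0.3465
ln(S/K) + (r + σ²/2)T = ln(311/310) + (0.074 + 0.49²/2)·0.5 = 0.0032 + 0.0970 = 0.1002
d₁ = 0.1002 / 0.3465 = 0.2893 → 0.29
d₂ = d₁ − σ√T = 0.2893 − 0.3465 = -0.0572 → -0.06
Pr(exercise) under Q = N(d₂) = 0.4761

0.4761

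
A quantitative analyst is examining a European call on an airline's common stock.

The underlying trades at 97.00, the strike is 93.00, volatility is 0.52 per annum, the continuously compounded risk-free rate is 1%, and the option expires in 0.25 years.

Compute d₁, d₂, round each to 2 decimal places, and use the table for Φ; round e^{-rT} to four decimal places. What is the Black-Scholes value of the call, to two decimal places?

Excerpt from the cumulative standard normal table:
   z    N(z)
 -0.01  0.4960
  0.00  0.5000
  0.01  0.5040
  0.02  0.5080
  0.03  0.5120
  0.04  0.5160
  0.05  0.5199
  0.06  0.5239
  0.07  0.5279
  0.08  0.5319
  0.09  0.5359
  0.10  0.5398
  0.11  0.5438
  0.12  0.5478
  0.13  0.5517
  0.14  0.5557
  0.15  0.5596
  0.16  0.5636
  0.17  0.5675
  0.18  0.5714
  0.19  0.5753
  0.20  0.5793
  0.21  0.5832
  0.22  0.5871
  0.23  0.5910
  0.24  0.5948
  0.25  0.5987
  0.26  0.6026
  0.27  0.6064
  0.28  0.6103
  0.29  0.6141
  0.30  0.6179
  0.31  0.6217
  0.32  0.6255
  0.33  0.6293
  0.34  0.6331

σ√T = 0.52 × 0.5000 = 0.2600
ln(S/K) + (r + σ²/2)T = ln(97/93) + (0.01 + 0.52²/2)·0.25 = 0.0421 + 0.0363 = 0.0784
d₁ = 0.0784 / 0.2600 = 0.3016 which rounds to 0.30
d₂ = d₁ − σ√T = 0.3016 − 0.2600 = 0.0416 which rounds to 0.04
exp(−rT) = exp(−0.01·0.25) = 0.9975
C = 97·N(0.30) − 93·0.9975·N(0.04) = 97·0.6179 − 93·0.9975·0.5160 = 59.9363 − 47.8680 = 12.0683

12.07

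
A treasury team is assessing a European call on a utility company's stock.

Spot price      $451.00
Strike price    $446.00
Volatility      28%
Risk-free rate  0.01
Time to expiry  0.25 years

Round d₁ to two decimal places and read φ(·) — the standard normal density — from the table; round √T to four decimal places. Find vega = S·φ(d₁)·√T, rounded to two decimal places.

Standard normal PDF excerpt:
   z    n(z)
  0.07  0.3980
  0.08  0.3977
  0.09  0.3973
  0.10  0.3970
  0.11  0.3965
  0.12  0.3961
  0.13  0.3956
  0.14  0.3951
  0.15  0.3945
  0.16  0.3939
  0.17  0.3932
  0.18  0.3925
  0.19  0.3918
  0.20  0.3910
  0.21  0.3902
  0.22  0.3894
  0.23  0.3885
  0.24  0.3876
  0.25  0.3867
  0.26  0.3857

88.67

T = 0.25;  σ√T = 0.1400
ln(S/K) + (r + σ²/2)T = ln(451/446) + (0.01 + 0.28²/2)·0.25 = 0.0111 + 0.0123 = 0.0234
d₁ = 0.0234 / 0.1400 = 0.1675 ⇒ 0.17
√T = √0.25 = 0.5000
φ(d₁) = φ(0.17) = 0.3932
vega = S·φ(d₁)·√T = 451·0.3932·0.5000 = 88.6666
(Vega is the same for a European call and put with the same parameters.)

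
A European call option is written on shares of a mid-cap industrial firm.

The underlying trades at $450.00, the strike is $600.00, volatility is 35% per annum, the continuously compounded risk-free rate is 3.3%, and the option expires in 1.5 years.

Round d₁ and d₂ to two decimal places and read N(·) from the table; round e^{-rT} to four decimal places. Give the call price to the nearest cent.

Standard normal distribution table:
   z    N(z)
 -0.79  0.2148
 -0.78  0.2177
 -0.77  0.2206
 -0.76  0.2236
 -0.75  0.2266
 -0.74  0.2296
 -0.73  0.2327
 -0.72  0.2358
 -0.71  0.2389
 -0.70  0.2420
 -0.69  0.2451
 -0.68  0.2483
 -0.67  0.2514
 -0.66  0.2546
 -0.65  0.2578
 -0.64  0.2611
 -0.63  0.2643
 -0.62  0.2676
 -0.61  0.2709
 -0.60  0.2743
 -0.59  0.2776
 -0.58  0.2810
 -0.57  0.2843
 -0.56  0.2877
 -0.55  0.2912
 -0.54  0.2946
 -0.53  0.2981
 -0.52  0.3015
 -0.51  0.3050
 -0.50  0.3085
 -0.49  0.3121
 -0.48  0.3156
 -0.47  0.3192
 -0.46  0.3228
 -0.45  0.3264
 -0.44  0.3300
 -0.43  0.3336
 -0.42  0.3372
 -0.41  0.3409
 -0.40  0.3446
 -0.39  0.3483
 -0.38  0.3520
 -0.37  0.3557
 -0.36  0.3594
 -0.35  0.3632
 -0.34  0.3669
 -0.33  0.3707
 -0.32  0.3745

σ√T = 0.35·√1.5 = 0.4287
d₁ = [ln(450/600) + (0.033 + 0.35²/2)·1.5] / 0.4287 = [-0.2877 + 0.1414] / 0.4287 = -0.3413 ≈ -0.34
d₂ = d₁ − σ√T = -0.3413 − 0.4287 = -0.7700 ≈ -0.77
exp(−rT) = exp(−0.033·1.5) = 0.9517
N(d₁) = N(-0.34) = 0.3669;  N(d₂) = N(-0.77) = 0.2206
C = 450·0.3669 − 600·0.9517·0.2206 = 165.1050 − 125.9670 = 39.1380

$39.14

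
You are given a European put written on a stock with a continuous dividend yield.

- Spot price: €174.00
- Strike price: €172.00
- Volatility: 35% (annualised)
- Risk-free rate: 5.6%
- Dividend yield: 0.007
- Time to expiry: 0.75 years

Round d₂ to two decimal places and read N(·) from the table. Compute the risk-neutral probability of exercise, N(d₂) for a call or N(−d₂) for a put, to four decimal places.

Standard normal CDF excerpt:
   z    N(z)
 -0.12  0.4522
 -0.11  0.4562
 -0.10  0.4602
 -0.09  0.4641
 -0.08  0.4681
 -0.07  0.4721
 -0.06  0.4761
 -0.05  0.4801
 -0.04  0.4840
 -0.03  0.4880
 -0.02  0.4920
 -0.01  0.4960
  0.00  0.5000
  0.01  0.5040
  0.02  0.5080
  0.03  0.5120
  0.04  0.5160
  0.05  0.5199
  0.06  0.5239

0.4960

σ√T = 0.35 × 0.8660 = 0.3031
d₁ = [ln(174/172) + (0.056 − 0.007 + 0.35²/2)·0.75] / 0.3031 = [0.0116 + 0.0827] / 0.3031 = 0.3109 ⇒ 0.31
d₂ = d₁ − σ√T = 0.3109 − 0.3031 = 0.0078 ⇒ 0.01
Risk-neutral Pr[S_T < K] = N(−d₂) = N(-0.01) = 0.4960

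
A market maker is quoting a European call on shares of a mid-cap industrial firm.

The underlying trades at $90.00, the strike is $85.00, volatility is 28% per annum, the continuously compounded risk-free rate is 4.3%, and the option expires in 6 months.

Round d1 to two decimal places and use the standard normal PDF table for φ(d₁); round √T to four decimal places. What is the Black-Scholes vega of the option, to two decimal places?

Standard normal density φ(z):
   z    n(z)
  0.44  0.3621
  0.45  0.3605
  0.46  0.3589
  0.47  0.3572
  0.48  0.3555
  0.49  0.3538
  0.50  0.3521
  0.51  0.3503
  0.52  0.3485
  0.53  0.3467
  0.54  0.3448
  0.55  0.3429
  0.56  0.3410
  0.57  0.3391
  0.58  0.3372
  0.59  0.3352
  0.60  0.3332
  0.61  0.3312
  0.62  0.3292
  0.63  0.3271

σ√T = 0.28 × 0.7071 = 0.1980
d₁ = [ln(90/85) + (0.043 + 0.28²/2)·0.5] / 0.1980 = [0.0572 + 0.0411] / 0.1980 = 0.4963 which rounds to 0.50
√T = √0.5 = 0.7071
φ(d₁) = φ(0.50) = 0.3521
vega = S·φ(d₁)·√T = 90·0.3521·0.7071 = 22.4073

22.41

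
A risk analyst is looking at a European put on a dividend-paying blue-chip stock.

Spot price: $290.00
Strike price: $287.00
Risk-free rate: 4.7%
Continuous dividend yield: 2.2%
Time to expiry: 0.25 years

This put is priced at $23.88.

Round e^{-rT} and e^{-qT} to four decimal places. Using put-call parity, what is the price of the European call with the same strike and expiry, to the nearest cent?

exp(−qT) = exp(−0.022·0.25) = 0.9945;  exp(−rT) = exp(−0.047·0.25) = 0.9883
Put-call parity: C − P = S·e^(−qT) − K·e^(−rT) = 290·0.9945 − 287·0.9883 = 288.4050 − 283.6421 = 4.7629
C = P + (C − P) = 23.88 + (4.7629) = 28.6429

$28.64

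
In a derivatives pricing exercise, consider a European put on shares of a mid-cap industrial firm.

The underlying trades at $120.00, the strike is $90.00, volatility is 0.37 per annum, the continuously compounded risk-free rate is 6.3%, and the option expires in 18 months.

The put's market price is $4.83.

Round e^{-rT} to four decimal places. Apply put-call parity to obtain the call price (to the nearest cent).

$42.95

e^(−rT) = e^(−0.063·1.5) = 0.9098
Put-call parity: C − P = S − K·e^(−rT) = 120 − 90·0.9098 = 120 − 81.8820 = 38.1180
C = P + (C − P) = 4.83 + (38.1180) = 42.9480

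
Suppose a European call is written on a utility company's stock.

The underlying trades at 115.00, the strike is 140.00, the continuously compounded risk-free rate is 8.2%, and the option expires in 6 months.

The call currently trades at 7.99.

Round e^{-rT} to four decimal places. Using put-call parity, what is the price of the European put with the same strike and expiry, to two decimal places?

e^(−rT) = e^(−0.082·0.5) = 0.9598
Put-call parity: C − P = S − K·e^(−rT) = 115 − 140·0.9598 = 115 − 134.3720 = -19.3720
P = C − (C − P) = 7.99 − (-19.3720) = 27.3620

27.36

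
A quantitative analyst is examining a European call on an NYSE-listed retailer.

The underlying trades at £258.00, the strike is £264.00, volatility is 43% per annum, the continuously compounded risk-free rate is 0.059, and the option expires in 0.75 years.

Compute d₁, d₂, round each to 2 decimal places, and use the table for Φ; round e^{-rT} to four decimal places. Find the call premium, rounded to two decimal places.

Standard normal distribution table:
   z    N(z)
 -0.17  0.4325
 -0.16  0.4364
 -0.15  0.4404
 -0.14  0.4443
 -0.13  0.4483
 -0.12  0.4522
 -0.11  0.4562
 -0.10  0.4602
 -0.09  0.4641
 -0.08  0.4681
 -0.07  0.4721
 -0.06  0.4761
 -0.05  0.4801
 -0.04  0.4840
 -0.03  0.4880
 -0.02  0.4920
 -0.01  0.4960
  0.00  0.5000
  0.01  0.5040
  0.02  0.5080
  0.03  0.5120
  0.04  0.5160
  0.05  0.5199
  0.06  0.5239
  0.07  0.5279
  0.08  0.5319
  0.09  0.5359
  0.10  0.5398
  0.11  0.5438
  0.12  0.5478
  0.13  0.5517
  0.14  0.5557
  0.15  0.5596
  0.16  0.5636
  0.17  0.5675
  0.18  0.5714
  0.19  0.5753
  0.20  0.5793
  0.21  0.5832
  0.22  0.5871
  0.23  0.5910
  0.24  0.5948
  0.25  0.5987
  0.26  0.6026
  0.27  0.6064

£40.23

σ√T = 0.43·√0.75 = 0.3724
d₁ = [ln(258/264) + (0.059 + 0.43²/2)·0.75] / 0.3724 = [-0.0230 + 0.1136] / 0.3724 = 0.2433 → 0.24
d₂ = d₁ − σ√T = 0.2433 − 0.3724 = -0.1291 → -0.13
e^(−rT) = e^(−0.059·0.75) = 0.9567
N(d₁) = N(0.24) = 0.5948;  N(d₂) = N(-0.13) = 0.4483
C = 258·0.5948 − 264·0.9567·0.4483 = 153.4584 − 113.2266 = 40.2318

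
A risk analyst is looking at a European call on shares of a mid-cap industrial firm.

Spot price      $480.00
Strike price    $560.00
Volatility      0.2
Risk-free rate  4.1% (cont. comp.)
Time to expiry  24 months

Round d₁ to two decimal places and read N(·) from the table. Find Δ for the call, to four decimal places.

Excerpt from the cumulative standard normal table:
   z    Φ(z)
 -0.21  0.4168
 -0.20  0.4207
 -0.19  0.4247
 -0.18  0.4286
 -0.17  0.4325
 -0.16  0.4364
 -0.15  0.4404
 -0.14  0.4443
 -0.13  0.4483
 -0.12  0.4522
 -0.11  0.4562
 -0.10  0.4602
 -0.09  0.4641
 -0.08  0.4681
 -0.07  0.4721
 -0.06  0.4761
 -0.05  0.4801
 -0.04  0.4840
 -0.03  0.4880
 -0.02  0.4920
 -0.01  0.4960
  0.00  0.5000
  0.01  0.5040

T = 2;  σ√T = 0.2828
d₁ = [ln(480/560) + (0.041 + ½·0.2²)·2] / (σ√T) = (-0.1542 + 0.1220) / 0.2828 = -0.1137 → -0.11
N(d₁) = N(-0.11) = 0.4562
Δ_call = N(d₁) = 0.4562

0.4562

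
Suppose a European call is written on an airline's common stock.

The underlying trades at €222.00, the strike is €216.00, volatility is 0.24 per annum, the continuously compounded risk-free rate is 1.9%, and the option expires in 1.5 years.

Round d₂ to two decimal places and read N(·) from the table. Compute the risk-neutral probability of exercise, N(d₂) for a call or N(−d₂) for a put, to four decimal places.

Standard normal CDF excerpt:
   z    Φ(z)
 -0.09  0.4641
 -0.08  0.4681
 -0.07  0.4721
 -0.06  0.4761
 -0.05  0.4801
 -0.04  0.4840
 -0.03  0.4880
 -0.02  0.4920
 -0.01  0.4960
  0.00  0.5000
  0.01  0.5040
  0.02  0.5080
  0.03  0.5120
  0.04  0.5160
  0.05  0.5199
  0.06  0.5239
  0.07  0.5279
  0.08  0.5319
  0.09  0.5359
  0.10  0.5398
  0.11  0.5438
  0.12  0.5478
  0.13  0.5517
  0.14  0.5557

σ√T = 0.24·√1.5 = 0.2939
d₁ = [ln(222/216) + (0.019 + 0.24²/2)·1.5] / 0.2939 = [0.0274 + 0.0717] / 0.2939 = 0.3371 ⇒ 0.34
d₂ = d₁ − σ√T = 0.3371 − 0.2939 = 0.0432 ⇒ 0.04
Risk-neutral Pr[S_T > K] = N(d₂) = N(0.04) = 0.5160

0.5160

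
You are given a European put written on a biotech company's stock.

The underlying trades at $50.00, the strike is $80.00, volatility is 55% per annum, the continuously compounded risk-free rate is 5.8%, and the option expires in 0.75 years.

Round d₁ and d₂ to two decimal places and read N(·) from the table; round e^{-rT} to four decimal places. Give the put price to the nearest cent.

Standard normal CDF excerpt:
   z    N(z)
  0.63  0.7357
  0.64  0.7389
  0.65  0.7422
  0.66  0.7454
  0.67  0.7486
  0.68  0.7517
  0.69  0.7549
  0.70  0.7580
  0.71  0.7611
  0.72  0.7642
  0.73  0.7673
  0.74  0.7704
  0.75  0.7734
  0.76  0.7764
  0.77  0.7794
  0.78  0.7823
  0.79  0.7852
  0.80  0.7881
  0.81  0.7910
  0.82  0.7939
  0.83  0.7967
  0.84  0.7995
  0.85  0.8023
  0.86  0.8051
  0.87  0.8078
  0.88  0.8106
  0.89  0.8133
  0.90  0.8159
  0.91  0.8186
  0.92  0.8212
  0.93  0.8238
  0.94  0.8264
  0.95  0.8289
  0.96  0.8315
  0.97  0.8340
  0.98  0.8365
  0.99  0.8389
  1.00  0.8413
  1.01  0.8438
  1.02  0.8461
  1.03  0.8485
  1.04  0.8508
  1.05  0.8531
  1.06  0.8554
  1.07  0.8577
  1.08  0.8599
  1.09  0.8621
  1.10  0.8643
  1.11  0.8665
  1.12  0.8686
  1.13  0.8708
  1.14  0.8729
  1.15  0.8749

$29.43

σ√T = 0.55·√0.75 = 0.4763
d₁ = [ln(50/80) + (0.058 + 0.55²/2)·0.75] / 0.4763 = [-0.4700 + 0.1569] / 0.4763 = -0.6573 which rounds to -0.66
d₂ = d₁ − σ√T = -0.6573 − 0.4763 = -1.1336 which rounds to -1.13
exp(−rT) = exp(−0.058·0.75) = 0.9574
N(−d₂) = N(1.13) = 0.8708;  N(−d₁) = N(0.66) = 0.7454
P = 80·0.9574·0.8708 − 50·0.7454 = 66.6963 − 37.2700 = 29.4263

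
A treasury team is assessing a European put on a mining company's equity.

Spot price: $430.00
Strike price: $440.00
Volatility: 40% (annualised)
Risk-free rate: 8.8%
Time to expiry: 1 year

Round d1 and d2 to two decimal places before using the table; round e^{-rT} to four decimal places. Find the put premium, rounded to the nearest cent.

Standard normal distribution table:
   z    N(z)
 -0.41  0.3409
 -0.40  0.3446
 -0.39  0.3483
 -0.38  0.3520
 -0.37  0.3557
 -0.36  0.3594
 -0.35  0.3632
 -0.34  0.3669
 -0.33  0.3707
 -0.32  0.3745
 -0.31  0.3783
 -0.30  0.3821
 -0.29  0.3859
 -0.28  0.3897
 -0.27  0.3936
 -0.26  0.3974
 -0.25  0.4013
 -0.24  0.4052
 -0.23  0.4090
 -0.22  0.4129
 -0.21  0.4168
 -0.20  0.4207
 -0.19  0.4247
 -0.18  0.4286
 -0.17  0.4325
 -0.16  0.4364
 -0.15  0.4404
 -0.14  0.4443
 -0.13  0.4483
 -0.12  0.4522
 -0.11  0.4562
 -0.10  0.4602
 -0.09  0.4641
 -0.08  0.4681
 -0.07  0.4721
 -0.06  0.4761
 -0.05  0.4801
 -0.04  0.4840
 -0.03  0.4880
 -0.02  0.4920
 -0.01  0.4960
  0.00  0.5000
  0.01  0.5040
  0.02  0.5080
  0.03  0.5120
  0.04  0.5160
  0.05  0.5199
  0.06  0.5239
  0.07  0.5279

$53.38

σ√T = 0.4 × 1.0000 = 0.4000
d₁ = [ln(430/440) + (0.088 + 0.4²/2)·1] / 0.4000 = [-0.0230 + 0.1680] / 0.4000 = 0.3625 → 0.36
d₂ = d₁ − σ√T = 0.3625 − 0.4000 = -0.0375 → -0.04
exp(−rT) = exp(−0.088·1) = 0.9158
P = 440·0.9158·N(0.04) − 430·N(-0.36) = 440·0.9158·0.5160 − 430·0.3594 = 207.9232 − 154.5420 = 53.3812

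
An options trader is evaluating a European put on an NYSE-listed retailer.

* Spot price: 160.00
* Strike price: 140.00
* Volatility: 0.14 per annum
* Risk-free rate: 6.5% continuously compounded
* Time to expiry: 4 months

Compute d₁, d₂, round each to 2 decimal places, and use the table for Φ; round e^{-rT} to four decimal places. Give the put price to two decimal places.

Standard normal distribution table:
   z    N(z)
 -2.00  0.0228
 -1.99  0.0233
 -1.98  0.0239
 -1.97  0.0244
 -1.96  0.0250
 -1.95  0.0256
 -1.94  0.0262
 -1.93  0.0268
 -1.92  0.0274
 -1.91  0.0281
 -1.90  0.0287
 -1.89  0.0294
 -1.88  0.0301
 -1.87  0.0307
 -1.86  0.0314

0.12

σ√T = 0.14 × 0.5774 = 0.0808
d₁ = [ln(160/140) + (0.065 + 0.14²/2)·0.3333] / 0.0808 = [0.1335 + 0.0249] / 0.0808 = 1.9605 → 1.96
d₂ = d₁ − σ√T = 1.9605 − 0.0808 = 1.8797 → 1.88
e^(−rT) = e^(−0.065·0.3333) = 0.9786
N(−d₂) = N(-1.88) = 0.0301;  N(−d₁) = N(-1.96) = 0.0250
P = 140·0.9786·0.0301 − 160·0.0250 = 4.1238 − 4.0000 = 0.1238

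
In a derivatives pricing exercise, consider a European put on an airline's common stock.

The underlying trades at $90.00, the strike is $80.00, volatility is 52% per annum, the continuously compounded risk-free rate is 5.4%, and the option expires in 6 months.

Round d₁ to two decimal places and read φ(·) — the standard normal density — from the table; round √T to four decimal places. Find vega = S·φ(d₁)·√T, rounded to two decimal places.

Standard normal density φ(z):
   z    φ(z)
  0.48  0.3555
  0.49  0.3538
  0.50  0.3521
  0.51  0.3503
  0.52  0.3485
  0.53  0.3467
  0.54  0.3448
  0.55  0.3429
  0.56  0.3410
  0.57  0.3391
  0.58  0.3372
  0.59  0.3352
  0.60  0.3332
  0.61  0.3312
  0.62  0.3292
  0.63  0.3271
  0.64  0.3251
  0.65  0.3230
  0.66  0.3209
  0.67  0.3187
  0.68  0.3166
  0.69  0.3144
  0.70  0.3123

21.46

σ√T = 0.52 × 0.7071 = 0.3677
d₁ = [ln(90/80) + (0.054 + 0.52²/2)·0.5] / 0.3677 = [0.1178 + 0.0946] / 0.3677 = 0.5776 ≈ 0.58
√T = √0.5 = 0.7071
φ(d₁) = φ(0.58) = 0.3372
vega = S·φ(d₁)·√T = 90·0.3372·0.7071 = 21.4591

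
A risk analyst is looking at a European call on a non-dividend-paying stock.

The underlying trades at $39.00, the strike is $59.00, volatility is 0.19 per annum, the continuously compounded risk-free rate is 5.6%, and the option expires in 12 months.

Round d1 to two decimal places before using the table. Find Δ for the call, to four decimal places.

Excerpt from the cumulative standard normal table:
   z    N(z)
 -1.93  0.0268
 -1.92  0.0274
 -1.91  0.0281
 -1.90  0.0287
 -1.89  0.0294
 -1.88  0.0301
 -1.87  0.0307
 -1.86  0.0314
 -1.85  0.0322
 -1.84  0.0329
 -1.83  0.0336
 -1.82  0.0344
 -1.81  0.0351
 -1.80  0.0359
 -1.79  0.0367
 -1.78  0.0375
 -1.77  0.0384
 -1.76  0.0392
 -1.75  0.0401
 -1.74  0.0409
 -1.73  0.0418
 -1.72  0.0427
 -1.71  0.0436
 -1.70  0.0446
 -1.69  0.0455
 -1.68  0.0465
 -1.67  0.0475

T = 1;  σ√T = 0.1900
d₁ = [ln(39/59) + (0.056 + 0.19²/2)·1] / 0.1900 = [-0.4140 + 0.0741] / 0.1900 = -1.7891 which rounds to -1.79
N(d₁) = N(-1.79) = 0.0367
Δ_call = N(d₁) = 0.0367

0.0367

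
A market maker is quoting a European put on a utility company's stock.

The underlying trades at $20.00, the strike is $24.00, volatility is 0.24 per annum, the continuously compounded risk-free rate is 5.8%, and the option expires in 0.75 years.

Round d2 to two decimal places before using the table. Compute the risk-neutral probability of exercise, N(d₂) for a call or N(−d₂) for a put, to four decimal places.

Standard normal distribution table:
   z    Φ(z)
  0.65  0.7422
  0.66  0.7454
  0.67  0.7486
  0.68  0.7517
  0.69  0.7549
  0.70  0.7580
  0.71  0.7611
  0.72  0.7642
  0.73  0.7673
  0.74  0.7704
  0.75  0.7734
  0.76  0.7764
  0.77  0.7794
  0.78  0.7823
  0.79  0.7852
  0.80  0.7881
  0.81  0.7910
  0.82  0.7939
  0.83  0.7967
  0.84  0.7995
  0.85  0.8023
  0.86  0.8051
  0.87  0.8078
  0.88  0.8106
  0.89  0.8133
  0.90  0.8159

σ√T = 0.24·√0.75 = 0.2078
ln(S/K) + (r + σ²/2)T = ln(20/24) + (0.058 + 0.24²/2)·0.75 = -0.1823 + 0.0651 = -0.1172
d₁ = -0.1172 / 0.2078 = -0.5640 → -0.56
d₂ = d₁ − σ√T = -0.5640 − 0.2078 = -0.7718 → -0.77
Pr(exercise) under Q = N(−d₂) = N(0.77) = 0.7794

0.7794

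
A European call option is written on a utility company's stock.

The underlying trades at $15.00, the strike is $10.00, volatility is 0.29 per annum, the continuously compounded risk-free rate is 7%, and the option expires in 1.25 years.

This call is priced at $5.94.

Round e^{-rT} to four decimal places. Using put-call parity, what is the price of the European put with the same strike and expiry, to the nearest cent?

exp(−rT) = exp(−0.07·1.25) = 0.9162
Put-call parity: C − P = S − K·e^(−rT) = 15 − 10·0.9162 = 15 − 9.1620 = 5.8380
P = C − (C − P) = 5.94 − (5.8380) = 0.1020

$0.10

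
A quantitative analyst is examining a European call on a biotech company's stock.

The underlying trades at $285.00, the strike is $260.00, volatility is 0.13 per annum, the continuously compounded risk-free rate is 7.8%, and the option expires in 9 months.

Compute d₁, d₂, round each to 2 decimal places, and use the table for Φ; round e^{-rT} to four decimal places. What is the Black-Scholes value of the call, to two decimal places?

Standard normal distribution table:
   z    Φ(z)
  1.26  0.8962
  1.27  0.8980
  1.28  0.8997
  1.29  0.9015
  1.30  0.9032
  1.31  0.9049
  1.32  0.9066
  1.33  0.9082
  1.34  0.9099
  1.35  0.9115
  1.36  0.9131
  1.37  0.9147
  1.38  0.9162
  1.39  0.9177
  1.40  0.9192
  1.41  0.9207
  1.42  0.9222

$40.91

T = 0.75;  σ√T = 0.1126
d₁ = [ln(285/260) + (0.078 + 0.13²/2)·0.75] / 0.1126 = [0.0918 + 0.0648] / 0.1126 = 1.3914 ⇒ 1.39
d₂ = d₁ − σ√T = 1.3914 − 0.1126 = 1.2788 ⇒ 1.28
exp(−rT) = exp(−0.078·0.75) = 0.9432
N(d₁) = N(1.39) = 0.9177;  N(d₂) = N(1.28) = 0.8997
C = 285·0.9177 − 260·0.9432·0.8997 = 261.5445 − 220.6352 = 40.9093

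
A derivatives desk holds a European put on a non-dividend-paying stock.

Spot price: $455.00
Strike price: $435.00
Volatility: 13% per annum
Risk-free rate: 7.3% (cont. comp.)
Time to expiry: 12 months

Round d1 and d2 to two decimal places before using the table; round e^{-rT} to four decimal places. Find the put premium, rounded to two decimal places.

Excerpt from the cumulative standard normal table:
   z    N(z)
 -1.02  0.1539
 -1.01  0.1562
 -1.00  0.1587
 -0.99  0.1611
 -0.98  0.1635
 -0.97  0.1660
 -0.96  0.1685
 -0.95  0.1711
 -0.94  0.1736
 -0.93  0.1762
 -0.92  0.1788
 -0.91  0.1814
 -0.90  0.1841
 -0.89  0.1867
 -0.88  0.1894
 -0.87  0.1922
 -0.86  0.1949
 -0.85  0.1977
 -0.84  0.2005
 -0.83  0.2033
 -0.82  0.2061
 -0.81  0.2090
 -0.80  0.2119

σ√T = 0.13 × 1.0000 = 0.1300
d₁ = [ln(455/435) + (0.073 + ½·0.13²)·1] / (σ√T) = (0.0450 + 0.0814) / 0.1300 = 0.9723 ⇒ 0.97
d₂ = 0.9723 − 0.1300 = 0.8423 ⇒ 0.84
exp(−rT) = exp(−0.073·1) = 0.9296
P = 435·0.9296·N(-0.84) − 455·N(-0.97) = 435·0.9296·0.2005 − 455·0.1660 = 81.0774 − 75.5300 = 5.5474

$5.55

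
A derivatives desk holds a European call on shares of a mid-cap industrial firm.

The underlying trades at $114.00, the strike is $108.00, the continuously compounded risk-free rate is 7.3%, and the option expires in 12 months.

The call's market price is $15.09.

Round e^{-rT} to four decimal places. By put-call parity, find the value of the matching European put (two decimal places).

$1.49

exp(−rT) = exp(−0.073·1) = 0.9296
Put-call parity: C − P = S − K·e^(−rT) = 114 − 108·0.9296 = 114 − 100.3968 = 13.6032
P = C − (C − P) = 15.09 − (13.6032) = 1.4868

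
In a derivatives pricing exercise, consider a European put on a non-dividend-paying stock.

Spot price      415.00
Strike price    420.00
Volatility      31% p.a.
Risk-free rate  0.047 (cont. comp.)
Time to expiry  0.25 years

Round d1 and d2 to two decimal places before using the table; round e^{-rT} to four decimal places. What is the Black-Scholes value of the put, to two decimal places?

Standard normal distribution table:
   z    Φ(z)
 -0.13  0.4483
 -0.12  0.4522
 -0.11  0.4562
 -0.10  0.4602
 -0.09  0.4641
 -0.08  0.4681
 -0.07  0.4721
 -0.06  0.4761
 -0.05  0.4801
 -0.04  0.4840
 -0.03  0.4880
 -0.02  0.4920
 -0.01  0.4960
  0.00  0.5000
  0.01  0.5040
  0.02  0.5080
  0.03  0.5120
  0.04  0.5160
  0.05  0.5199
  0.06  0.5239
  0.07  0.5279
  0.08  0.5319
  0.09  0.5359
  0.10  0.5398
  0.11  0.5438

σ√T = 0.31·√0.25 = 0.1550
d₁ = [ln(415/420) + (0.047 + 0.31²/2)·0.25] / 0.1550 = [-0.0120 + 0.0238] / 0.1550 = 0.0760 → 0.08
d₂ = d₁ − σ√T = 0.0760 − 0.1550 = -0.0790 → -0.08
exp(−rT) = exp(−0.047·0.25) = 0.9883
N(−d₂) = N(0.08) = 0.5319;  N(−d₁) = N(-0.08) = 0.4681
P = 420·0.9883·0.5319 − 415·0.4681 = 220.7842 − 194.2615 = 26.5227

26.52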